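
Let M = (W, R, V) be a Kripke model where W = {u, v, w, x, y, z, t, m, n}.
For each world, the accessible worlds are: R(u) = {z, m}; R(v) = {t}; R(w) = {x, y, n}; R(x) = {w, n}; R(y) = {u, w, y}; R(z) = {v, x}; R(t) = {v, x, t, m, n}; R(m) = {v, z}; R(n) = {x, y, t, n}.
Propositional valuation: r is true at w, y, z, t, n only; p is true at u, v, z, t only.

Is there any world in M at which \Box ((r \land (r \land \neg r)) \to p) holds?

Yes

Let φ = \Box ((r \land (r \land \neg r)) \to p). Evaluate φ at each world:
  u (successors {z, m}): φ is true.
  v (successors {t}): φ is true.
  w (successors {x, y, n}): φ is true.
  x (successors {w, n}): φ is true.
  y (successors {u, w, y}): φ is true.
  z (successors {v, x}): φ is true.
  t (successors {v, x, t, m, n}): φ is true.
  m (successors {v, z}): φ is true.
  n (successors {x, y, t, n}): φ is true.
Detail at u (witness):
  At u: \Box ((r \land (r \land \neg r)) \to p) requires (r \land (r \land \neg r)) \to p at every successor {z, m}.
    At z: (r \land (r \land \neg r)) \to p is true.
    At m: (r \land (r \land \neg r)) \to p is true.
  So \Box ((r \land (r \land \neg r)) \to p) is true at u.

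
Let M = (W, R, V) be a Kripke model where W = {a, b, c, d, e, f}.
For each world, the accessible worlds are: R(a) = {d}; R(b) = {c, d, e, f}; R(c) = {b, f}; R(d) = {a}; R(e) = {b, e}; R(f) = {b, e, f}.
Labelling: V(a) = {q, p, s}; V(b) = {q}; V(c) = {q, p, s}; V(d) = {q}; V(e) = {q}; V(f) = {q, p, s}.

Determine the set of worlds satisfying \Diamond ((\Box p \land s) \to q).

Let φ = \Diamond ((\Box p \land s) \to q). Evaluate φ at each world:
  a (successors {d}): φ is true.
  b (successors {c, d, e, f}): φ is true.
  c (successors {b, f}): φ is true.
  d (successors {a}): φ is true.
  e (successors {b, e}): φ is true.
  f (successors {b, e, f}): φ is true.
For instance, at f:
  At f: \Diamond ((\Box p \land s) \to q) requires (\Box p \land s) \to q at some successor in {b, e, f}.
    (\Box p \land s) \to q holds at b, so \Diamond ((\Box p \land s) \to q) is true at f.
      At b: \Box p \land s is false, q is true, so (\Box p \land s) \to q is true.
Satisfying worlds: {a, b, c, d, e, f}

a, b, c, d, e, f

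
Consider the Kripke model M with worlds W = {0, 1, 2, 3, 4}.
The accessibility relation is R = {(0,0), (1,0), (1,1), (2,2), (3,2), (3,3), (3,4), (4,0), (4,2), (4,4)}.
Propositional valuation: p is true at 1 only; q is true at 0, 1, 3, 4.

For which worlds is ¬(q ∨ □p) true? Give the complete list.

2

Recall that □ψ holds at a world iff ψ holds at every accessible world, and ◇ψ holds iff ψ holds at some accessible world.
Let φ = ¬(q ∨ □p). Evaluate φ at each world:
  0 (successors {0}): φ is false.
  1 (successors {0, 1}): φ is false.
  2 (successors {2}): φ is true.
  3 (successors {2, 3, 4}): φ is false.
  4 (successors {0, 2, 4}): φ is false.
For instance, at 2:
  At 2: q ∨ □p is false, so ¬(q ∨ □p) is true.
    At 2: q is false, □p is false, so q ∨ □p is false.
      At 2: □p requires p at every successor {2}.
        p fails at 2, so □p is false at 2.
Satisfying worlds: {2}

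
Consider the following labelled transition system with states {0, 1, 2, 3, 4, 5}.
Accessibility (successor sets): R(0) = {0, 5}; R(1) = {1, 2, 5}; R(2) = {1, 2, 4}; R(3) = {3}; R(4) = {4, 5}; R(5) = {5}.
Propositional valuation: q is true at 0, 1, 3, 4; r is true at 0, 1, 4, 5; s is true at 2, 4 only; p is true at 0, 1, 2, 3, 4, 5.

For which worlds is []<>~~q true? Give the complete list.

Let φ = []<>~~q. Evaluate φ at each world:
  0 (successors {0, 5}): φ is false.
  1 (successors {1, 2, 5}): φ is false.
  2 (successors {1, 2, 4}): φ is true.
  3 (successors {3}): φ is true.
  4 (successors {4, 5}): φ is false.
  5 (successors {5}): φ is false.
For instance, at 0:
  At 0: []<>~~q requires <>~~q at every successor {0, 5}.
    <>~~q fails at 5, so []<>~~q is false at 0.
      At 5: <>~~q requires ~~q at some successor in {5}.
        At 5: ~~q is false.
      So <>~~q is false at 5.
Satisfying worlds: {2, 3}

2, 3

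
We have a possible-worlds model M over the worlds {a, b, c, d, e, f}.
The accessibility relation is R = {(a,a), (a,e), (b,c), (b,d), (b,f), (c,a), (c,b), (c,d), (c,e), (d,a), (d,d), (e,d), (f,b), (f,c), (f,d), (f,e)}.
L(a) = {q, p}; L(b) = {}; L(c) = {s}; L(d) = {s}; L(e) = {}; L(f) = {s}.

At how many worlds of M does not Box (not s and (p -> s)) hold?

6

Let φ = not Box (not s and (p -> s)). Evaluate φ at each world:
  a (successors {a, e}): φ is true.
  b (successors {c, d, f}): φ is true.
  c (successors {a, b, d, e}): φ is true.
  d (successors {a, d}): φ is true.
  e (successors {d}): φ is true.
  f (successors {b, c, d, e}): φ is true.
For instance, at f:
  At f: Box (not s and (p -> s)) is false, so not Box (not s and (p -> s)) is true.
    At f: Box (not s and (p -> s)) requires not s and (p -> s) at every successor {b, c, d, e}.
      not s and (p -> s) fails at c, so Box (not s and (p -> s)) is false at f.
Satisfying worlds: {a, b, c, d, e, f}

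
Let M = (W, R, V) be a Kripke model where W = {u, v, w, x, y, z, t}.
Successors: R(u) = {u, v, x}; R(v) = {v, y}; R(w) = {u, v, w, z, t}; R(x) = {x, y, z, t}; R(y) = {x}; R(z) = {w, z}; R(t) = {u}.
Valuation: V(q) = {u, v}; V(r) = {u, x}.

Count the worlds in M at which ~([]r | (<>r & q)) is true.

4

Recall that []ψ holds at a world iff ψ holds at every accessible world, and <>ψ holds iff ψ holds at some accessible world.
Let φ = ~([]r | (<>r & q)). Evaluate φ at each world:
  u (successors {u, v, x}): φ is false.
  v (successors {v, y}): φ is true.
  w (successors {u, v, w, z, t}): φ is true.
  x (successors {x, y, z, t}): φ is true.
  y (successors {x}): φ is false.
  z (successors {w, z}): φ is true.
  t (successors {u}): φ is false.
For instance, at y:
  At y: []r | (<>r & q) is true, so ~([]r | (<>r & q)) is false.
    At y: []r is true, <>r & q is false, so []r | (<>r & q) is true.
      At y: []r requires r at every successor {x}.
        At x: r is true.
      So []r is true at y.
      At y: <>r is true, q is false, so <>r & q is false.
Satisfying worlds: {v, w, x, z}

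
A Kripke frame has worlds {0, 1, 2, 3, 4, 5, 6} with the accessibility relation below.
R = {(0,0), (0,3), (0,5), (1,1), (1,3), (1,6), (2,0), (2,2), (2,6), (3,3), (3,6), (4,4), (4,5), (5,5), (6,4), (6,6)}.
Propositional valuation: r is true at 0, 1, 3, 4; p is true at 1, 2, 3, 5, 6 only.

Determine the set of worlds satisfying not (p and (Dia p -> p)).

0, 4

Let φ = not (p and (Dia p -> p)). Evaluate φ at each world:
  0 (successors {0, 3, 5}): φ is true.
  1 (successors {1, 3, 6}): φ is false.
  2 (successors {0, 2, 6}): φ is false.
  3 (successors {3, 6}): φ is false.
  4 (successors {4, 5}): φ is true.
  5 (successors {5}): φ is false.
  6 (successors {4, 6}): φ is false.
For instance, at 3:
  At 3: p and (Dia p -> p) is true, so not (p and (Dia p -> p)) is false.
    At 3: p is true, Dia p -> p is true, so p and (Dia p -> p) is true.
      At 3: Dia p is true, p is true, so Dia p -> p is true.
Satisfying worlds: {0, 4}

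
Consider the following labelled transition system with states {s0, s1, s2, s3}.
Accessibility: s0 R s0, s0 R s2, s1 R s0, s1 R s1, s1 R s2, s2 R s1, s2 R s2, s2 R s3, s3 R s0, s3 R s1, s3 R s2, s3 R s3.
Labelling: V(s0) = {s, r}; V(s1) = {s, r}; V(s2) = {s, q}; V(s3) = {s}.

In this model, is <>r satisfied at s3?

Recall that <>ψ holds at a world iff ψ holds at some accessible world.
At s3: <>r requires r at some successor in {s0, s1, s2, s3}.
  r holds at s0, so <>r is true at s3.

Yes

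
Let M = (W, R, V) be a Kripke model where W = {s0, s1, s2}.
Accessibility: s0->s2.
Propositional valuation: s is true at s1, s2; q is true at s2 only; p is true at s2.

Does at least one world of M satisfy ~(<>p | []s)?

No

Let φ = ~(<>p | []s). Evaluate φ at each world:
  s0 (successors {s2}): φ is false.
  s1 (successors ∅): φ is false.
  s2 (successors ∅): φ is false.
For instance, at s0:
  At s0: <>p | []s is true, so ~(<>p | []s) is false.
    At s0: <>p is true, []s is true, so <>p | []s is true.
      At s0: <>p requires p at some successor in {s2}.
        p holds at s2, so <>p is true at s0.
      At s0: []s requires s at every successor {s2}.
        At s2: s is true.
      So []s is true at s0.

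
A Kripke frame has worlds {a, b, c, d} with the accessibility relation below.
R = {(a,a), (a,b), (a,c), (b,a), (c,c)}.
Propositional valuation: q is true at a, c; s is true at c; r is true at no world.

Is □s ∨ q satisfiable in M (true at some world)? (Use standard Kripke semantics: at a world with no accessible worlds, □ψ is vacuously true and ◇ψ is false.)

Yes

Let φ = □s ∨ q. Evaluate φ at each world:
  a (successors {a, b, c}): φ is true.
  b (successors {a}): φ is false.
  c (successors {c}): φ is true.
  d (successors ∅): φ is true.
Detail at a (witness):
  At a: □s is false, q is true, so □s ∨ q is true.
    At a: □s requires s at every successor {a, b, c}.
      s fails at a, so □s is false at a.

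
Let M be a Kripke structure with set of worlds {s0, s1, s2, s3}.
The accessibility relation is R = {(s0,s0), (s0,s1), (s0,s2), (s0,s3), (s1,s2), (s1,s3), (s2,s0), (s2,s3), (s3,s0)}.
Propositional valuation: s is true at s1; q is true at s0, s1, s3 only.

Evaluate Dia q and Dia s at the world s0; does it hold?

Yes

At s0: Dia q is true, Dia s is true, so Dia q and Dia s is true.
  At s0: Dia q requires q at some successor in {s0, s1, s2, s3}.
    q holds at s0, so Dia q is true at s0.
  At s0: Dia s requires s at some successor in {s0, s1, s2, s3}.
    s holds at s1, so Dia s is true at s0.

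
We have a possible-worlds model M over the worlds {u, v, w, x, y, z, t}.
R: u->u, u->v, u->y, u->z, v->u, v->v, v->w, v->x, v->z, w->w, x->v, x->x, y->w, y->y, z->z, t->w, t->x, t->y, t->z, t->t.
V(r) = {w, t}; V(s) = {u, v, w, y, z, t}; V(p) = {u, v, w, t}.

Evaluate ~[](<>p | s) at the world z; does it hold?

No

At z: [](<>p | s) is true, so ~[](<>p | s) is false.
  At z: [](<>p | s) requires <>p | s at every successor {z}.
      At z: <>p is false, s is true, so <>p | s is true.
  So [](<>p | s) is true at z.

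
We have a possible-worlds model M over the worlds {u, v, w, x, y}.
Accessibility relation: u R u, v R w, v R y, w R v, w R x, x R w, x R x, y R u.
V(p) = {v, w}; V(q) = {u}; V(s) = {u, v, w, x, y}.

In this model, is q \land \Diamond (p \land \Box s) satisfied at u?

No

Recall that \Box ψ holds at a world iff ψ holds at every accessible world, and \Diamond ψ holds iff ψ holds at some accessible world.
At u: q is true, \Diamond (p \land \Box s) is false, so q \land \Diamond (p \land \Box s) is false.
  At u: \Diamond (p \land \Box s) requires p \land \Box s at some successor in {u}.
    At u: p \land \Box s is false.
  So \Diamond (p \land \Box s) is false at u.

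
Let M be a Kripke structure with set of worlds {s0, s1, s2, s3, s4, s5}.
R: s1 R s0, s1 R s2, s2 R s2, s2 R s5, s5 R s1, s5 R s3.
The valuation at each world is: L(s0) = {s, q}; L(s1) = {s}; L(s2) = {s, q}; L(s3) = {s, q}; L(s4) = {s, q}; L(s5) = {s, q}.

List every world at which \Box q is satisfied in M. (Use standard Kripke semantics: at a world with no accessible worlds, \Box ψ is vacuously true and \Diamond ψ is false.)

Let φ = \Box q. Evaluate φ at each world:
  s0 (successors ∅): φ is true.
  s1 (successors {s0, s2}): φ is true.
  s2 (successors {s2, s5}): φ is true.
  s3 (successors ∅): φ is true.
  s4 (successors ∅): φ is true.
  s5 (successors {s1, s3}): φ is false.
For instance, at s2:
  At s2: \Box q requires q at every successor {s2, s5}.
    At s2: q is true.
    At s5: q is true.
  So \Box q is true at s2.
Satisfying worlds: {s0, s1, s2, s3, s4}

s0, s1, s2, s3, s4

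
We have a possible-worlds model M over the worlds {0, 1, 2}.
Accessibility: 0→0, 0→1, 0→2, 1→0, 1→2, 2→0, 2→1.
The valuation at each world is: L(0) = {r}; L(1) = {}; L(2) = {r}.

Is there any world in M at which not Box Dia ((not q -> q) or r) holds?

Let φ = not Box Dia ((not q -> q) or r). Evaluate φ at each world:
  0 (successors {0, 1, 2}): φ is false.
  1 (successors {0, 2}): φ is false.
  2 (successors {0, 1}): φ is false.
For instance, at 1:
  At 1: Box Dia ((not q -> q) or r) is true, so not Box Dia ((not q -> q) or r) is false.
    At 1: Box Dia ((not q -> q) or r) requires Dia ((not q -> q) or r) at every successor {0, 2}.
      At 0: Dia ((not q -> q) or r) is true.
      At 2: Dia ((not q -> q) or r) is true.
    So Box Dia ((not q -> q) or r) is true at 1.

No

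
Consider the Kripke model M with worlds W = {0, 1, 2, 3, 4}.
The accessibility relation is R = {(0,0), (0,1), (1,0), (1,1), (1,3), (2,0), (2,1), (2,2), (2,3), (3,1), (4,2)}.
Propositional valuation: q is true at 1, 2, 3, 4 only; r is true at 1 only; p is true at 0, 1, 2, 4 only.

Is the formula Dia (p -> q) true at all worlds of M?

Let φ = Dia (p -> q). Evaluate φ at each world:
  0 (successors {0, 1}): φ is true.
  1 (successors {0, 1, 3}): φ is true.
  2 (successors {0, 1, 2, 3}): φ is true.
  3 (successors {1}): φ is true.
  4 (successors {2}): φ is true.
For instance, at 3:
  At 3: Dia (p -> q) requires p -> q at some successor in {1}.
    p -> q holds at 1, so Dia (p -> q) is true at 3.

Yes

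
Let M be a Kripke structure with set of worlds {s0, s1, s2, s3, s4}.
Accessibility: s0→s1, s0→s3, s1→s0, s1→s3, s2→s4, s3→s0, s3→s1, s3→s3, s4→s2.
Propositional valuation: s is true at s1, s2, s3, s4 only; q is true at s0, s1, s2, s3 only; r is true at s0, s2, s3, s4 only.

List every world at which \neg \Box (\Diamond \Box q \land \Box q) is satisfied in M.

s2, s4

Let φ = \neg \Box (\Diamond \Box q \land \Box q). Evaluate φ at each world:
  s0 (successors {s1, s3}): φ is false.
  s1 (successors {s0, s3}): φ is false.
  s2 (successors {s4}): φ is true.
  s3 (successors {s0, s1, s3}): φ is false.
  s4 (successors {s2}): φ is true.
For instance, at s4:
  At s4: \Box (\Diamond \Box q \land \Box q) is false, so \neg \Box (\Diamond \Box q \land \Box q) is true.
    At s4: \Box (\Diamond \Box q \land \Box q) requires \Diamond \Box q \land \Box q at every successor {s2}.
      \Diamond \Box q \land \Box q fails at s2, so \Box (\Diamond \Box q \land \Box q) is false at s4.
Satisfying worlds: {s2, s4}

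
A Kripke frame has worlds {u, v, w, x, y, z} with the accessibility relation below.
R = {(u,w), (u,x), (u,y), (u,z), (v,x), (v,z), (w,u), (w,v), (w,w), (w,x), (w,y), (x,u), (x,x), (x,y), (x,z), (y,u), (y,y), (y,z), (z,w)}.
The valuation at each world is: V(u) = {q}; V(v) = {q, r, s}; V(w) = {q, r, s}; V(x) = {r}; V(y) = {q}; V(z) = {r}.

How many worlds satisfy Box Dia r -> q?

4

Let φ = Box Dia r -> q. Evaluate φ at each world:
  u (successors {w, x, y, z}): φ is true.
  v (successors {x, z}): φ is true.
  w (successors {u, v, w, x, y}): φ is true.
  x (successors {u, x, y, z}): φ is false.
  y (successors {u, y, z}): φ is true.
  z (successors {w}): φ is false.
For instance, at u:
  At u: Box Dia r is true, q is true, so Box Dia r -> q is true.
    At u: Box Dia r requires Dia r at every successor {w, x, y, z}.
      At w: Dia r is true.
      At x: Dia r is true.
      At y: Dia r is true.
      At z: Dia r is true.
    So Box Dia r is true at u.
Satisfying worlds: {u, v, w, y}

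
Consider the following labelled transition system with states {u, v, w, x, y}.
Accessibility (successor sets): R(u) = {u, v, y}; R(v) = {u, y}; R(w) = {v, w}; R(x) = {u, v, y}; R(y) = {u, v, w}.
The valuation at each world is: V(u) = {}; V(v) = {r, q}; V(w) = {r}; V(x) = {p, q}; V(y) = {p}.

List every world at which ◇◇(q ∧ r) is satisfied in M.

u, v, w, x, y

Let φ = ◇◇(q ∧ r). Evaluate φ at each world:
  u (successors {u, v, y}): φ is true.
  v (successors {u, y}): φ is true.
  w (successors {v, w}): φ is true.
  x (successors {u, v, y}): φ is true.
  y (successors {u, v, w}): φ is true.
For instance, at u:
  At u: ◇◇(q ∧ r) requires ◇(q ∧ r) at some successor in {u, v, y}.
    ◇(q ∧ r) holds at u, so ◇◇(q ∧ r) is true at u.
      At u: ◇(q ∧ r) requires q ∧ r at some successor in {u, v, y}.
        q ∧ r holds at v, so ◇(q ∧ r) is true at u.
Satisfying worlds: {u, v, w, x, y}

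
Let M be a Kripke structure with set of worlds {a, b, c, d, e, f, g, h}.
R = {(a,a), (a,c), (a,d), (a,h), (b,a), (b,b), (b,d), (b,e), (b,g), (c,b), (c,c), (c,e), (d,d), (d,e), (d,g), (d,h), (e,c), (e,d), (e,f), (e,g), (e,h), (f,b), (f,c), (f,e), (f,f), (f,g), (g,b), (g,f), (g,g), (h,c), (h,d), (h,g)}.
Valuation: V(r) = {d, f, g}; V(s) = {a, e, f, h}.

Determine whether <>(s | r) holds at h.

At h: <>(s | r) requires s | r at some successor in {c, d, g}.
  s | r holds at d, so <>(s | r) is true at h.

Yes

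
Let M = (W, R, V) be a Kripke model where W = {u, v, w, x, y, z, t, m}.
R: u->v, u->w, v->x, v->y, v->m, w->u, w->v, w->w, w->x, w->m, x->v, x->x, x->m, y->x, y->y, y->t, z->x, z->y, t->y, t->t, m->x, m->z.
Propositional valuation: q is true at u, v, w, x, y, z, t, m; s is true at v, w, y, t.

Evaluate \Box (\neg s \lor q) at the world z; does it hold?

Yes

At z: \Box (\neg s \lor q) requires \neg s \lor q at every successor {x, y}.
  At x: \neg s \lor q is true.
  At y: \neg s \lor q is true.
So \Box (\neg s \lor q) is true at z.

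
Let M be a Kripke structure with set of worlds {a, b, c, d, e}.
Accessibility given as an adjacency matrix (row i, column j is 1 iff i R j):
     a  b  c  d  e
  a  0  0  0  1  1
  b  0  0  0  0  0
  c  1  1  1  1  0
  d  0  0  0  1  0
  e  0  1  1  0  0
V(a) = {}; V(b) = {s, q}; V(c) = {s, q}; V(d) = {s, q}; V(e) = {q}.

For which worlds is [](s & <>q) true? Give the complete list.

b, d

Let φ = [](s & <>q). Evaluate φ at each world:
  a (successors {d, e}): φ is false.
  b (successors ∅): φ is true.
  c (successors {a, b, c, d}): φ is false.
  d (successors {d}): φ is true.
  e (successors {b, c}): φ is false.
For instance, at d:
  At d: [](s & <>q) requires s & <>q at every successor {d}.
      At d: s is true, <>q is true, so s & <>q is true.
  So [](s & <>q) is true at d.
Satisfying worlds: {b, d}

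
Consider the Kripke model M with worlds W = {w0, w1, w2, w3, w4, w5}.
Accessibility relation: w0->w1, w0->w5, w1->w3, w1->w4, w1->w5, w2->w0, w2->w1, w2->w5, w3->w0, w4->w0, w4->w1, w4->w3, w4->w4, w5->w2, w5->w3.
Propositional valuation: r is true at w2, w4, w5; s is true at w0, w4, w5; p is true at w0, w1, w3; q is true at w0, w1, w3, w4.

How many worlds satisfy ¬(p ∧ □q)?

5

Recall that □ψ holds at a world iff ψ holds at every accessible world, and ◇ψ holds iff ψ holds at some accessible world.
Let φ = ¬(p ∧ □q). Evaluate φ at each world:
  w0 (successors {w1, w5}): φ is true.
  w1 (successors {w3, w4, w5}): φ is true.
  w2 (successors {w0, w1, w5}): φ is true.
  w3 (successors {w0}): φ is false.
  w4 (successors {w0, w1, w3, w4}): φ is true.
  w5 (successors {w2, w3}): φ is true.
For instance, at w3:
  At w3: p ∧ □q is true, so ¬(p ∧ □q) is false.
    At w3: p is true, □q is true, so p ∧ □q is true.
      At w3: □q requires q at every successor {w0}.
        At w0: q is true.
      So □q is true at w3.
Satisfying worlds: {w0, w1, w2, w4, w5}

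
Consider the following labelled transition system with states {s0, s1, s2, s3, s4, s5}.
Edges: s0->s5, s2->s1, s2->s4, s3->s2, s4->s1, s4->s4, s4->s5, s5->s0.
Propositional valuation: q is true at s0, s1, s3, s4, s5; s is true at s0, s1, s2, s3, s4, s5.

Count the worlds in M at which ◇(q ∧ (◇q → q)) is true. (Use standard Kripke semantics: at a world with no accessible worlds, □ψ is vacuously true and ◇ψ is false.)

4

Let φ = ◇(q ∧ (◇q → q)). Evaluate φ at each world:
  s0 (successors {s5}): φ is true.
  s1 (successors ∅): φ is false.
  s2 (successors {s1, s4}): φ is true.
  s3 (successors {s2}): φ is false.
  s4 (successors {s1, s4, s5}): φ is true.
  s5 (successors {s0}): φ is true.
For instance, at s2:
  At s2: ◇(q ∧ (◇q → q)) requires q ∧ (◇q → q) at some successor in {s1, s4}.
    q ∧ (◇q → q) holds at s1, so ◇(q ∧ (◇q → q)) is true at s2.
      At s1: q is true, ◇q → q is true, so q ∧ (◇q → q) is true.
Satisfying worlds: {s0, s2, s4, s5}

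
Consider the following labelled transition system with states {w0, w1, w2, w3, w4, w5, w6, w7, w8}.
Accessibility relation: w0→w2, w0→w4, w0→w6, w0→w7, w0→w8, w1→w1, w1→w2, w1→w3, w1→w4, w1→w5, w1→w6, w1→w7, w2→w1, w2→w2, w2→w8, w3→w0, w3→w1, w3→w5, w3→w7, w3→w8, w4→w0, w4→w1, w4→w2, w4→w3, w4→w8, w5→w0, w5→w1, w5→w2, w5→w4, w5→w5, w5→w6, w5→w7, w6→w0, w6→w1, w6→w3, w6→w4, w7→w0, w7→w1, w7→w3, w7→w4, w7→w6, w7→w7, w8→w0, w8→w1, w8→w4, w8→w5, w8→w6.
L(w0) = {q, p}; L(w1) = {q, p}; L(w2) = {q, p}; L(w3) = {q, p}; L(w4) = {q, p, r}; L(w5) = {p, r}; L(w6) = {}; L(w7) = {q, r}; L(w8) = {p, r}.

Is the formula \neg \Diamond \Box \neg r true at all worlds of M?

Recall that \Box ψ holds at a world iff ψ holds at every accessible world, and \Diamond ψ holds iff ψ holds at some accessible world.
Let φ = \neg \Diamond \Box \neg r. Evaluate φ at each world:
  w0 (successors {w2, w4, w6, w7, w8}): φ is true.
  w1 (successors {w1, w2, w3, w4, w5, w6, w7}): φ is true.
  w2 (successors {w1, w2, w8}): φ is true.
  w3 (successors {w0, w1, w5, w7, w8}): φ is true.
  w4 (successors {w0, w1, w2, w3, w8}): φ is true.
  w5 (successors {w0, w1, w2, w4, w5, w6, w7}): φ is true.
  w6 (successors {w0, w1, w3, w4}): φ is true.
  w7 (successors {w0, w1, w3, w4, w6, w7}): φ is true.
  w8 (successors {w0, w1, w4, w5, w6}): φ is true.
For instance, at w0:
  At w0: \Diamond \Box \neg r is false, so \neg \Diamond \Box \neg r is true.
    At w0: \Diamond \Box \neg r requires \Box \neg r at some successor in {w2, w4, w6, w7, w8}.
      At w2: \Box \neg r is false.
      At w4: \Box \neg r is false.
      At w6: \Box \neg r is false.
      At w7: \Box \neg r is false.
      At w8: \Box \neg r is false.
    So \Diamond \Box \neg r is false at w0.

Yes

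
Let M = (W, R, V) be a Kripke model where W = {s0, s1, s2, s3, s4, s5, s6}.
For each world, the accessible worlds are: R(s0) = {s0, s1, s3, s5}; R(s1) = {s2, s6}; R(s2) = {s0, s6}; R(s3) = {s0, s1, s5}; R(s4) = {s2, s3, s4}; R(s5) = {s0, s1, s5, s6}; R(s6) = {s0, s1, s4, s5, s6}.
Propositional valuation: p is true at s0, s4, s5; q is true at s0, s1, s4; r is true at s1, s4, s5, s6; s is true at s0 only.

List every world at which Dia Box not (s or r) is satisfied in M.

Recall that Box ψ holds at a world iff ψ holds at every accessible world, and Dia ψ holds iff ψ holds at some accessible world.
Let φ = Dia Box not (s or r). Evaluate φ at each world:
  s0 (successors {s0, s1, s3, s5}): φ is false.
  s1 (successors {s2, s6}): φ is false.
  s2 (successors {s0, s6}): φ is false.
  s3 (successors {s0, s1, s5}): φ is false.
  s4 (successors {s2, s3, s4}): φ is false.
  s5 (successors {s0, s1, s5, s6}): φ is false.
  s6 (successors {s0, s1, s4, s5, s6}): φ is false.
For instance, at s1:
  At s1: Dia Box not (s or r) requires Box not (s or r) at some successor in {s2, s6}.
    At s2: Box not (s or r) is false.
    At s6: Box not (s or r) is false.
  So Dia Box not (s or r) is false at s1.
Satisfying worlds: none.

none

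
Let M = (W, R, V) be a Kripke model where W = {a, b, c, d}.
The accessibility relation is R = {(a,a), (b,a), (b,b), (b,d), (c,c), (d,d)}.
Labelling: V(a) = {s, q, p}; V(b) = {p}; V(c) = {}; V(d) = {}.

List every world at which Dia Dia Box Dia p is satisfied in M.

a, b

Let φ = Dia Dia Box Dia p. Evaluate φ at each world:
  a (successors {a}): φ is true.
  b (successors {a, b, d}): φ is true.
  c (successors {c}): φ is false.
  d (successors {d}): φ is false.
For instance, at b:
  At b: Dia Dia Box Dia p requires Dia Box Dia p at some successor in {a, b, d}.
    Dia Box Dia p holds at a, so Dia Dia Box Dia p is true at b.
      At a: Dia Box Dia p requires Box Dia p at some successor in {a}.
        Box Dia p holds at a, so Dia Box Dia p is true at a.
Satisfying worlds: {a, b}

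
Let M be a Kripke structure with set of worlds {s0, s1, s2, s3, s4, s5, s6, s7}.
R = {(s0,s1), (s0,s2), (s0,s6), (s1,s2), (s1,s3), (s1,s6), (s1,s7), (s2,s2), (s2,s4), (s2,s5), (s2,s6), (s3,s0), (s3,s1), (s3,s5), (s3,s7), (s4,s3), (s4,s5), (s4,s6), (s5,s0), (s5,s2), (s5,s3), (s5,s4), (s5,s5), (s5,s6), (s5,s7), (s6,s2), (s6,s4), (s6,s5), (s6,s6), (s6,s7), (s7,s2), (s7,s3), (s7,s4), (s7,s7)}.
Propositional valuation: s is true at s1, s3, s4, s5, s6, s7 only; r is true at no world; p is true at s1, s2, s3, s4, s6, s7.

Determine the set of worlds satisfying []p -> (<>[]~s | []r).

Let φ = []p -> (<>[]~s | []r). Evaluate φ at each world:
  s0 (successors {s1, s2, s6}): φ is false.
  s1 (successors {s2, s3, s6, s7}): φ is false.
  s2 (successors {s2, s4, s5, s6}): φ is true.
  s3 (successors {s0, s1, s5, s7}): φ is true.
  s4 (successors {s3, s5, s6}): φ is true.
  s5 (successors {s0, s2, s3, s4, s5, s6, s7}): φ is true.
  s6 (successors {s2, s4, s5, s6, s7}): φ is true.
  s7 (successors {s2, s3, s4, s7}): φ is false.
For instance, at s0:
  At s0: []p is true, <>[]~s | []r is false, so []p -> (<>[]~s | []r) is false.
    At s0: []p requires p at every successor {s1, s2, s6}.
      At s1: p is true.
      At s2: p is true.
      At s6: p is true.
    So []p is true at s0.
    At s0: <>[]~s is false, []r is false, so <>[]~s | []r is false.
      At s0: <>[]~s requires []~s at some successor in {s1, s2, s6}.
        At s1: []~s is false.
        At s2: []~s is false.
        At s6: []~s is false.
      So <>[]~s is false at s0.
      At s0: []r requires r at every successor {s1, s2, s6}.
        r fails at s1, so []r is false at s0.
Satisfying worlds: {s2, s3, s4, s5, s6}

s2, s3, s4, s5, s6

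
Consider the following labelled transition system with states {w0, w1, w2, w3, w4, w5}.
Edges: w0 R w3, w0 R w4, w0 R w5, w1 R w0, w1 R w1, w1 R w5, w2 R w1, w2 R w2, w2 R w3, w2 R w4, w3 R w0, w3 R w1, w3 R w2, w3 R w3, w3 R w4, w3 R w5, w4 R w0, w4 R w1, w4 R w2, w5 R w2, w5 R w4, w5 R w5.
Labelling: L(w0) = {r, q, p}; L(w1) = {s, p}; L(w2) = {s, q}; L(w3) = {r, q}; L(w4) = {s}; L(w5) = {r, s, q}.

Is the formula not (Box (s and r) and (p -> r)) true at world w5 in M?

Yes

At w5: Box (s and r) and (p -> r) is false, so not (Box (s and r) and (p -> r)) is true.
  At w5: Box (s and r) is false, p -> r is true, so Box (s and r) and (p -> r) is false.
    At w5: Box (s and r) requires s and r at every successor {w2, w4, w5}.
      s and r fails at w2, so Box (s and r) is false at w5.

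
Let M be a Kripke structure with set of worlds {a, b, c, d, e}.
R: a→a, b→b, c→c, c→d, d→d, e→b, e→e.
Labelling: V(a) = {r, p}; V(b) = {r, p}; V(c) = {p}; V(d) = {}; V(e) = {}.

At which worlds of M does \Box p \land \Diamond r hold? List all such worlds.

Let φ = \Box p \land \Diamond r. Evaluate φ at each world:
  a (successors {a}): φ is true.
  b (successors {b}): φ is true.
  c (successors {c, d}): φ is false.
  d (successors {d}): φ is false.
  e (successors {b, e}): φ is false.
For instance, at a:
  At a: \Box p is true, \Diamond r is true, so \Box p \land \Diamond r is true.
    At a: \Box p requires p at every successor {a}.
      At a: p is true.
    So \Box p is true at a.
    At a: \Diamond r requires r at some successor in {a}.
      r holds at a, so \Diamond r is true at a.
Satisfying worlds: {a, b}

a, b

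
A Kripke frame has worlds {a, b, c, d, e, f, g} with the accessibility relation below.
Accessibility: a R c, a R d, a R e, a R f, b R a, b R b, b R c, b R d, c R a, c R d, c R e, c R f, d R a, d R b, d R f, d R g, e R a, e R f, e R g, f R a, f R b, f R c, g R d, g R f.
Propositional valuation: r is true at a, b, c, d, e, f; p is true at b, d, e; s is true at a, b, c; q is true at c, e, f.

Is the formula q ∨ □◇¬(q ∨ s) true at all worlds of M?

Let φ = q ∨ □◇¬(q ∨ s). Evaluate φ at each world:
  a (successors {c, d, e, f}): φ is false.
  b (successors {a, b, c, d}): φ is true.
  c (successors {a, d, e, f}): φ is true.
  d (successors {a, b, f, g}): φ is false.
  e (successors {a, f, g}): φ is true.
  f (successors {a, b, c}): φ is true.
  g (successors {d, f}): φ is false.
Detail at a (counterexample):
  At a: q is false, □◇¬(q ∨ s) is false, so q ∨ □◇¬(q ∨ s) is false.
    At a: □◇¬(q ∨ s) requires ◇¬(q ∨ s) at every successor {c, d, e, f}.
      ◇¬(q ∨ s) fails at f, so □◇¬(q ∨ s) is false at a.

No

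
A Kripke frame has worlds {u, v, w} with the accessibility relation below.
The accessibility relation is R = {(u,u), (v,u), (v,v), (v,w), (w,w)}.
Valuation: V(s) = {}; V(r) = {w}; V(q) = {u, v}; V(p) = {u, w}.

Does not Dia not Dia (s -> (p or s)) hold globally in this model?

Yes

Recall that Dia ψ holds at a world iff ψ holds at some accessible world.
Let φ = not Dia not Dia (s -> (p or s)). Evaluate φ at each world:
  u (successors {u}): φ is true.
  v (successors {u, v, w}): φ is true.
  w (successors {w}): φ is true.
For instance, at w:
  At w: Dia not Dia (s -> (p or s)) is false, so not Dia not Dia (s -> (p or s)) is true.
    At w: Dia not Dia (s -> (p or s)) requires not Dia (s -> (p or s)) at some successor in {w}.
      At w: not Dia (s -> (p or s)) is false.
    So Dia not Dia (s -> (p or s)) is false at w.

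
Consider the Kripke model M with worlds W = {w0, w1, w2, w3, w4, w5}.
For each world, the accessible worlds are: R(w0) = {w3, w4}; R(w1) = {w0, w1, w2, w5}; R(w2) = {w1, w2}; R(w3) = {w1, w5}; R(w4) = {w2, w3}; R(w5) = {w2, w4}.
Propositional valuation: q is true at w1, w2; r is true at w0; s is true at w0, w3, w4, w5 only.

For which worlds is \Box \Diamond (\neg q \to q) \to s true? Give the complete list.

Let φ = \Box \Diamond (\neg q \to q) \to s. Evaluate φ at each world:
  w0 (successors {w3, w4}): φ is true.
  w1 (successors {w0, w1, w2, w5}): φ is true.
  w2 (successors {w1, w2}): φ is false.
  w3 (successors {w1, w5}): φ is true.
  w4 (successors {w2, w3}): φ is true.
  w5 (successors {w2, w4}): φ is true.
For instance, at w1:
  At w1: \Box \Diamond (\neg q \to q) is false, s is false, so \Box \Diamond (\neg q \to q) \to s is true.
    At w1: \Box \Diamond (\neg q \to q) requires \Diamond (\neg q \to q) at every successor {w0, w1, w2, w5}.
      \Diamond (\neg q \to q) fails at w0, so \Box \Diamond (\neg q \to q) is false at w1.
Satisfying worlds: {w0, w1, w3, w4, w5}

w0, w1, w3, w4, w5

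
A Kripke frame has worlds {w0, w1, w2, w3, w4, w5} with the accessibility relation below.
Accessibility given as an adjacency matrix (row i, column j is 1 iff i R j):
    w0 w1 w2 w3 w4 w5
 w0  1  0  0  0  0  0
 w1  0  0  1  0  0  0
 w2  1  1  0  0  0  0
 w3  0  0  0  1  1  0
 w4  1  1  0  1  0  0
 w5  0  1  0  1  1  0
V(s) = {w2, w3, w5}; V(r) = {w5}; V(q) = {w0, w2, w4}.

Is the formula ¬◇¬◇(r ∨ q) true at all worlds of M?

Yes

Let φ = ¬◇¬◇(r ∨ q). Evaluate φ at each world:
  w0 (successors {w0}): φ is true.
  w1 (successors {w2}): φ is true.
  w2 (successors {w0, w1}): φ is true.
  w3 (successors {w3, w4}): φ is true.
  w4 (successors {w0, w1, w3}): φ is true.
  w5 (successors {w1, w3, w4}): φ is true.
For instance, at w0:
  At w0: ◇¬◇(r ∨ q) is false, so ¬◇¬◇(r ∨ q) is true.
    At w0: ◇¬◇(r ∨ q) requires ¬◇(r ∨ q) at some successor in {w0}.
      At w0: ¬◇(r ∨ q) is false.
    So ◇¬◇(r ∨ q) is false at w0.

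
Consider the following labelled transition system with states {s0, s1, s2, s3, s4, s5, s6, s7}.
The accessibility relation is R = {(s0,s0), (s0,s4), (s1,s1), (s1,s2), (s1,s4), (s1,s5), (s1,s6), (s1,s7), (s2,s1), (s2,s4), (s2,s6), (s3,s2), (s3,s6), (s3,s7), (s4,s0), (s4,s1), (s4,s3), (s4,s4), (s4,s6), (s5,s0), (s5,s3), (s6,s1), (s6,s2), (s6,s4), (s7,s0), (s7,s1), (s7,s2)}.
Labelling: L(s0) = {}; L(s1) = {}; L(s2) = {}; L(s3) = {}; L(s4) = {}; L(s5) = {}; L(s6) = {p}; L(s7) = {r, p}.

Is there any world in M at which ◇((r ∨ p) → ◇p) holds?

Yes

Recall that ◇ψ holds at a world iff ψ holds at some accessible world.
Let φ = ◇((r ∨ p) → ◇p). Evaluate φ at each world:
  s0 (successors {s0, s4}): φ is true.
  s1 (successors {s1, s2, s4, s5, s6, s7}): φ is true.
  s2 (successors {s1, s4, s6}): φ is true.
  s3 (successors {s2, s6, s7}): φ is true.
  s4 (successors {s0, s1, s3, s4, s6}): φ is true.
  s5 (successors {s0, s3}): φ is true.
  s6 (successors {s1, s2, s4}): φ is true.
  s7 (successors {s0, s1, s2}): φ is true.
Detail at s0 (witness):
  At s0: ◇((r ∨ p) → ◇p) requires (r ∨ p) → ◇p at some successor in {s0, s4}.
    (r ∨ p) → ◇p holds at s0, so ◇((r ∨ p) → ◇p) is true at s0.
      At s0: r ∨ p is false, ◇p is false, so (r ∨ p) → ◇p is true.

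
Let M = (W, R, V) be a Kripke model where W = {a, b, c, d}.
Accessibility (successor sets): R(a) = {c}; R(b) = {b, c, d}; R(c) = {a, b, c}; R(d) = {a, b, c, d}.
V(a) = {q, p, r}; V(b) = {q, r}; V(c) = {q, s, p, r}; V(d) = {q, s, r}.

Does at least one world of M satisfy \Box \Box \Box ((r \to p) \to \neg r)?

Let φ = \Box \Box \Box ((r \to p) \to \neg r). Evaluate φ at each world:
  a (successors {c}): φ is false.
  b (successors {b, c, d}): φ is false.
  c (successors {a, b, c}): φ is false.
  d (successors {a, b, c, d}): φ is false.
For instance, at a:
  At a: \Box \Box \Box ((r \to p) \to \neg r) requires \Box \Box ((r \to p) \to \neg r) at every successor {c}.
    \Box \Box ((r \to p) \to \neg r) fails at c, so \Box \Box \Box ((r \to p) \to \neg r) is false at a.
      At c: \Box \Box ((r \to p) \to \neg r) requires \Box ((r \to p) \to \neg r) at every successor {a, b, c}.
        \Box ((r \to p) \to \neg r) fails at a, so \Box \Box ((r \to p) \to \neg r) is false at c.

No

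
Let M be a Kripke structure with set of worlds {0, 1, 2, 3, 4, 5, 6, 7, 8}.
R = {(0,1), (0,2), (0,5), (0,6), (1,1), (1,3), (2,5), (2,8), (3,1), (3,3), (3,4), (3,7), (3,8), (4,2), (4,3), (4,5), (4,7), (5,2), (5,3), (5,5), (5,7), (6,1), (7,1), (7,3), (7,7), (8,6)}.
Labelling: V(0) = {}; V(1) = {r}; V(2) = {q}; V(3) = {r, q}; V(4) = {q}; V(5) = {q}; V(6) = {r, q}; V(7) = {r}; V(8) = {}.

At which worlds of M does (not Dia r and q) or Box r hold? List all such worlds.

1, 2, 6, 7, 8

Let φ = (not Dia r and q) or Box r. Evaluate φ at each world:
  0 (successors {1, 2, 5, 6}): φ is false.
  1 (successors {1, 3}): φ is true.
  2 (successors {5, 8}): φ is true.
  3 (successors {1, 3, 4, 7, 8}): φ is false.
  4 (successors {2, 3, 5, 7}): φ is false.
  5 (successors {2, 3, 5, 7}): φ is false.
  6 (successors {1}): φ is true.
  7 (successors {1, 3, 7}): φ is true.
  8 (successors {6}): φ is true.
For instance, at 7:
  At 7: not Dia r and q is false, Box r is true, so (not Dia r and q) or Box r is true.
    At 7: not Dia r is false, q is false, so not Dia r and q is false.
      At 7: Dia r is true, so not Dia r is false.
    At 7: Box r requires r at every successor {1, 3, 7}.
      At 1: r is true.
      At 3: r is true.
      At 7: r is true.
    So Box r is true at 7.
Satisfying worlds: {1, 2, 6, 7, 8}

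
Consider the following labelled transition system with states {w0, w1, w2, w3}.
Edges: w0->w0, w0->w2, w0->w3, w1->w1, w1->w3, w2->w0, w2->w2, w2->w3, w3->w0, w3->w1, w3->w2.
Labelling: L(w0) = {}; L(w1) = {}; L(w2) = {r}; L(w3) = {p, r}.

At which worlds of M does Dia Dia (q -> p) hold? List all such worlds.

w0, w1, w2, w3

Let φ = Dia Dia (q -> p). Evaluate φ at each world:
  w0 (successors {w0, w2, w3}): φ is true.
  w1 (successors {w1, w3}): φ is true.
  w2 (successors {w0, w2, w3}): φ is true.
  w3 (successors {w0, w1, w2}): φ is true.
For instance, at w0:
  At w0: Dia Dia (q -> p) requires Dia (q -> p) at some successor in {w0, w2, w3}.
    Dia (q -> p) holds at w0, so Dia Dia (q -> p) is true at w0.
      At w0: Dia (q -> p) requires q -> p at some successor in {w0, w2, w3}.
        q -> p holds at w0, so Dia (q -> p) is true at w0.
Satisfying worlds: {w0, w1, w2, w3}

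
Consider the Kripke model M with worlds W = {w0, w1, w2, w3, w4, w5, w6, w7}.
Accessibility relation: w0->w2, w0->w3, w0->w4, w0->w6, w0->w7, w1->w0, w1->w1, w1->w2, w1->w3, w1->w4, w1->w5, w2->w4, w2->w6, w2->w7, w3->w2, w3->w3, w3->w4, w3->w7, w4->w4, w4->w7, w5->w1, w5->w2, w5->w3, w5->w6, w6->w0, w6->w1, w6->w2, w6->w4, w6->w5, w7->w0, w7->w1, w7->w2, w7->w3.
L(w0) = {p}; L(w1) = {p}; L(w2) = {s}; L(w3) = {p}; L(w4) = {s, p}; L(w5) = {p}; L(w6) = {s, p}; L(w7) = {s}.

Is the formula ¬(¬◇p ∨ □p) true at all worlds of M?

Let φ = ¬(¬◇p ∨ □p). Evaluate φ at each world:
  w0 (successors {w2, w3, w4, w6, w7}): φ is true.
  w1 (successors {w0, w1, w2, w3, w4, w5}): φ is true.
  w2 (successors {w4, w6, w7}): φ is true.
  w3 (successors {w2, w3, w4, w7}): φ is true.
  w4 (successors {w4, w7}): φ is true.
  w5 (successors {w1, w2, w3, w6}): φ is true.
  w6 (successors {w0, w1, w2, w4, w5}): φ is true.
  w7 (successors {w0, w1, w2, w3}): φ is true.
For instance, at w5:
  At w5: ¬◇p ∨ □p is false, so ¬(¬◇p ∨ □p) is true.
    At w5: ¬◇p is false, □p is false, so ¬◇p ∨ □p is false.
      At w5: ◇p is true, so ¬◇p is false.
      At w5: □p requires p at every successor {w1, w2, w3, w6}.
        p fails at w2, so □p is false at w5.

Yes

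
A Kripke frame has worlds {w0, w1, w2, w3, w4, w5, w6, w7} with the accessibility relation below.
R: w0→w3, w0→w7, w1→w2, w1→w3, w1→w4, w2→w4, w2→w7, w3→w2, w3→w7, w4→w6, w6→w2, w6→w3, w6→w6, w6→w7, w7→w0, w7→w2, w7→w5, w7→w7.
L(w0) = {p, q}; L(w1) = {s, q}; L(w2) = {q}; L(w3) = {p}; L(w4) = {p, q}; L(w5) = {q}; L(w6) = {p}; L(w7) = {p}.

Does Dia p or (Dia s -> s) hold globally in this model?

Let φ = Dia p or (Dia s -> s). Evaluate φ at each world:
  w0 (successors {w3, w7}): φ is true.
  w1 (successors {w2, w3, w4}): φ is true.
  w2 (successors {w4, w7}): φ is true.
  w3 (successors {w2, w7}): φ is true.
  w4 (successors {w6}): φ is true.
  w5 (successors ∅): φ is true.
  w6 (successors {w2, w3, w6, w7}): φ is true.
  w7 (successors {w0, w2, w5, w7}): φ is true.
For instance, at w2:
  At w2: Dia p is true, Dia s -> s is true, so Dia p or (Dia s -> s) is true.
    At w2: Dia p requires p at some successor in {w4, w7}.
      p holds at w4, so Dia p is true at w2.
    At w2: Dia s is false, s is false, so Dia s -> s is true.
      At w2: Dia s requires s at some successor in {w4, w7}.
        At w4: s is false.
        At w7: s is false.
      So Dia s is false at w2.

Yes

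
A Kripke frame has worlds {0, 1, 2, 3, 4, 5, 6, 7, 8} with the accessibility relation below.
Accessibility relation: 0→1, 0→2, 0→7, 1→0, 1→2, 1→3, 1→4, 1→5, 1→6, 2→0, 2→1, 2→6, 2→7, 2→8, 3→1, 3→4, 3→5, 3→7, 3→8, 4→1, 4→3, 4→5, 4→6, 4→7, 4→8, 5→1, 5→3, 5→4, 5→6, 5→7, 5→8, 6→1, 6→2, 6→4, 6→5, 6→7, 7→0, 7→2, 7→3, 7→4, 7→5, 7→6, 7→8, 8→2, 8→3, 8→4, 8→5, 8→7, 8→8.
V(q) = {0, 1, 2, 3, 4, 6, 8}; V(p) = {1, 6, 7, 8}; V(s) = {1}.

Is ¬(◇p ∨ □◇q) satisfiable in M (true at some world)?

Recall that □ψ holds at a world iff ψ holds at every accessible world, and ◇ψ holds iff ψ holds at some accessible world.
Let φ = ¬(◇p ∨ □◇q). Evaluate φ at each world:
  0 (successors {1, 2, 7}): φ is false.
  1 (successors {0, 2, 3, 4, 5, 6}): φ is false.
  2 (successors {0, 1, 6, 7, 8}): φ is false.
  3 (successors {1, 4, 5, 7, 8}): φ is false.
  4 (successors {1, 3, 5, 6, 7, 8}): φ is false.
  5 (successors {1, 3, 4, 6, 7, 8}): φ is false.
  6 (successors {1, 2, 4, 5, 7}): φ is false.
  7 (successors {0, 2, 3, 4, 5, 6, 8}): φ is false.
  8 (successors {2, 3, 4, 5, 7, 8}): φ is false.
For instance, at 3:
  At 3: ◇p ∨ □◇q is true, so ¬(◇p ∨ □◇q) is false.
    At 3: ◇p is true, □◇q is true, so ◇p ∨ □◇q is true.
      At 3: ◇p requires p at some successor in {1, 4, 5, 7, 8}.
        p holds at 1, so ◇p is true at 3.
      At 3: □◇q requires ◇q at every successor {1, 4, 5, 7, 8}.
        At 1: ◇q is true.
        At 4: ◇q is true.
        At 5: ◇q is true.
        At 7: ◇q is true.
        At 8: ◇q is true.
      So □◇q is true at 3.

No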